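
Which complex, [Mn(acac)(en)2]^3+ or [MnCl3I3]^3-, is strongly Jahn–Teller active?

[MnCl3I3]^3-

[Mn(acac)(en)2]^3+: Each acetylacetonate is −1; ethylenediamine is neutral; balancing the +3 overall charge requires Mn(IV). Mn sits in group 7, so the d-electron count is 7 − 4 = 3. The d³ configuration leaves the e_g set evenly filled (or empty) — no strong Jahn–Teller driving force.
[MnCl3I3]^3-: Ligand charges: each chloride is −1; each iodide is −1. With an overall charge of −3 the manganese centre must be in the +3 oxidation state. Group 7 minus oxidation state 3 gives a d⁴ configuration. Chloride and iodide are weak-field ligands for a first-row metal, so the complex is high-spin. The t₂g³e_g¹ (high-spin) configuration has an unevenly filled e_g set; the Jahn–Teller theorem predicts a tetragonal distortion (typically axial elongation) to lift the degeneracy.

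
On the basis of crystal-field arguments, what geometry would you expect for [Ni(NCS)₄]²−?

Each isothiocyanate is −1; balancing the −2 overall charge requires Ni(II).
Nickel is a group-10 element; Ni(II) is therefore d⁸.
Coordination number: 4.
Isothiocyanate is a weak-field ligand.
With weak-field ligands the CFSE gain from square planar is small, so a 3d d⁸ ion takes the sterically preferred tetrahedral geometry.

tetrahedral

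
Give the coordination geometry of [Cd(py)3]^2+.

trigonal planar

Ligand charges: pyridine is neutral. With an overall charge of +2 the cadmium centre must be in the +2 oxidation state.
Cd sits in group 12, so the d-electron count is 12 − 2 = 10.
With 3 monodentate ligands the coordination number is 3.
Three ligands around a d¹⁰ centre minimise repulsion in a trigonal-planar arrangement.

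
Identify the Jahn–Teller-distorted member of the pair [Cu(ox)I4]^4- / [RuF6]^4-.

[Cu(ox)I4]^4-

[Cu(ox)I4]^4-: Each oxalate is −2; each iodide is −1; balancing the −4 overall charge requires Cu(II). Cu sits in group 11, so the d-electron count is 11 − 2 = 9. The t₂g⁶e_g³ configuration has an unevenly filled e_g set; the Jahn–Teller theorem predicts a tetragonal distortion (typically axial elongation) to lift the degeneracy.
[RuF6]^4-: Each fluoride is −1; balancing the −4 overall charge requires Ru(II). Ruthenium is a group-8 element; Ru(II) is therefore d⁶. A 4d ion has a large Δₒ and is invariably low-spin. The d⁶ configuration leaves the e_g set evenly filled (or empty) — no strong Jahn–Teller driving force.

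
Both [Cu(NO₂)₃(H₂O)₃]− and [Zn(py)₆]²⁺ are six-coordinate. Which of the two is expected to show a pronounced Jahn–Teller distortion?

[Cu(NO₂)₃(H₂O)₃]−

[Cu(NO₂)₃(H₂O)₃]−: Ligand charges: each nitro (N-bound nitrite) is −1; water is neutral. With an overall charge of −1 the copper centre must be in the +2 oxidation state. Copper is a group-11 element; Cu(II) is therefore d⁹. The t₂g⁶e_g³ configuration has an unevenly filled e_g set; the Jahn–Teller theorem predicts a tetragonal distortion (typically axial elongation) to lift the degeneracy.
[Zn(py)₆]²⁺: Pyridine is neutral; balancing the +2 overall charge requires Zn(II). Zinc is a group-12 element; Zn(II) is therefore d¹⁰. The d¹⁰ configuration leaves the e_g set evenly filled (or empty) — no strong Jahn–Teller driving force.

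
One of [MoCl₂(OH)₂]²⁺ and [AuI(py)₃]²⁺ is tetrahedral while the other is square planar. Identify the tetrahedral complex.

For [MoCl₂(OH)₂]²⁺: Ligand charges: each chloride is −1; each hydroxide is −1. With an overall charge of +2 the molybdenum centre must be in the +6 oxidation state. Mo sits in group 6, so the d-electron count is 6 − 6 = 0. A d⁰ ion has no crystal-field stabilisation preference between square planar and tetrahedral, so four ligands adopt the sterically favoured tetrahedral geometry. → tetrahedral.
For [AuI(py)₃]²⁺: Each iodide is −1; pyridine is neutral; balancing the +2 overall charge requires Au(III). Gold is a group-11 element; Au(III) is therefore d⁸. A 5d d⁸ ion has a large crystal-field splitting; square planar leaves the high-energy d_{x²−y²} orbital empty and maximises CFSE. → square planar.

[MoCl₂(OH)₂]²⁺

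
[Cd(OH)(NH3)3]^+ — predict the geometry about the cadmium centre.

tetrahedral

Each hydroxide is −1; ammonia is neutral; balancing the +1 overall charge requires Cd(II).
Cadmium is a group-12 element; Cd(II) is therefore d¹⁰.
Coordination number: 4.
A d¹⁰ ion has no crystal-field stabilisation preference between square planar and tetrahedral, so four ligands adopt the sterically favoured tetrahedral geometry.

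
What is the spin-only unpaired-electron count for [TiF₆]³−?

Ligand charges: each fluoride is −1. With an overall charge of −3 the titanium centre must be in the +3 oxidation state.
Titanium is a group-4 element; Ti(III) is therefore d¹.
In an octahedral field the d¹ configuration is t₂g¹e_g⁰ (only one arrangement possible), giving 1 unpaired electron.

1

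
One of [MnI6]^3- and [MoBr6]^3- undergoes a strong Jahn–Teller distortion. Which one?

[MnI6]^3-

[MnI6]^3-: Ligand charges: each iodide is −1. With an overall charge of −3 the manganese centre must be in the +3 oxidation state. Group 7 minus oxidation state 3 gives a d⁴ configuration. Iodide is a weak-field ligand for a first-row metal, so the complex is high-spin. The t₂g³e_g¹ (high-spin) configuration has an unevenly filled e_g set; the Jahn–Teller theorem predicts a tetragonal distortion (typically axial elongation) to lift the degeneracy.
[MoBr6]^3-: Summing ligand charges against the −3 overall charge gives an oxidation state of +3 for molybdenum. Mo sits in group 6, so the d-electron count is 6 − 3 = 3. The d³ configuration leaves the e_g set evenly filled (or empty) — no strong Jahn–Teller driving force.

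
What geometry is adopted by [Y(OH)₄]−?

Summing ligand charges against the −1 overall charge gives an oxidation state of +3 for yttrium.
Yttrium is a group-3 element; Y(III) is therefore d⁰.
Coordination number: 4.
A d⁰ ion has no crystal-field stabilisation preference between square planar and tetrahedral, so four ligands adopt the sterically favoured tetrahedral geometry.

tetrahedral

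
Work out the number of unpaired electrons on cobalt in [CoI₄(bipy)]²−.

3

Summing ligand charges against the −2 overall charge gives an oxidation state of +2 for cobalt.
Group 9 minus oxidation state 2 gives a d⁷ configuration.
Counting donor atoms: 4×iodide (monodentate) → 4 donors; 1×2,2′-bipyridine (bidentate) → 2 donors. Coordination number = 6.
The spin state decides the count: Iodide is a weak-field ligand for a first-row metal, so the complex is high-spin.
An octahedral high-spin d⁷ ion is t₂g⁵e_g², giving 3 unpaired electrons.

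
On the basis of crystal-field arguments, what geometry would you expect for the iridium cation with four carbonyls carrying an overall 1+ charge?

square planar

Carbonyl is neutral; balancing the +1 overall charge requires Ir(I).
Iridium is a group-9 element; Ir(I) is therefore d⁸.
Coordination number: 4.
A 5d d⁸ ion has a large crystal-field splitting; square planar leaves the high-energy d_{x²−y²} orbital empty and maximises CFSE.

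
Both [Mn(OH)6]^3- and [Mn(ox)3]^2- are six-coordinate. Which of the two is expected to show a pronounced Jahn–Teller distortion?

[Mn(OH)6]^3-

[Mn(OH)6]^3-: Summing ligand charges against the −3 overall charge gives an oxidation state of +3 for manganese. Manganese is a group-7 element; Mn(III) is therefore d⁴. Hydroxide is a weak-field ligand for a first-row metal, so the complex is high-spin. The t₂g³e_g¹ (high-spin) configuration has an unevenly filled e_g set; the Jahn–Teller theorem predicts a tetragonal distortion (typically axial elongation) to lift the degeneracy.
[Mn(ox)3]^2-: Each oxalate is −2; balancing the −2 overall charge requires Mn(IV). Mn sits in group 7, so the d-electron count is 7 − 4 = 3. The d³ configuration leaves the e_g set evenly filled (or empty) — no strong Jahn–Teller driving force.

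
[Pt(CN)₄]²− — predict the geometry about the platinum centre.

square planar

Summing ligand charges against the −2 overall charge gives an oxidation state of +2 for platinum.
Pt sits in group 10, so the d-electron count is 10 − 2 = 8.
With 4 monodentate ligands the coordination number is 4.
A 5d d⁸ ion has a large crystal-field splitting; square planar leaves the high-energy d_{x²−y²} orbital empty and maximises CFSE.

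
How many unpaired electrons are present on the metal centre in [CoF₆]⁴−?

Ligand charges: each fluoride is −1. With an overall charge of −4 the cobalt centre must be in the +2 oxidation state.
Cobalt is a group-9 element; Co(II) is therefore d⁷.
The spin state decides the count: Fluoride is a weak-field ligand for a first-row metal, so the complex is high-spin.
An octahedral high-spin d⁷ ion is t₂g⁵e_g², giving 3 unpaired electrons.

3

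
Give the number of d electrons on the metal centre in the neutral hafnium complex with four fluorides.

Summing ligand charges against the 0 overall charge gives an oxidation state of +4 for hafnium.
Hafnium is a group-4 element; Hf(IV) is therefore d⁰.

d⁰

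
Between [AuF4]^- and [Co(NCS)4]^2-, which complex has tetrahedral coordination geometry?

For [AuF4]^-: Each fluoride is −1; balancing the −1 overall charge requires Au(III). Group 11 minus oxidation state 3 gives a d⁸ configuration. A 5d d⁸ ion has a large crystal-field splitting; square planar leaves the high-energy d_{x²−y²} orbital empty and maximises CFSE. → square planar.
For [Co(NCS)4]^2-: Each isothiocyanate is −1; balancing the −2 overall charge requires Co(II). Co sits in group 9, so the d-electron count is 9 − 2 = 7. For a high-spin 3d d⁷ ion with weak-field ligands the small Δₜ gives little square-planar CFSE advantage, so four ligands adopt the sterically favoured tetrahedral geometry. → tetrahedral.

[Co(NCS)4]^2-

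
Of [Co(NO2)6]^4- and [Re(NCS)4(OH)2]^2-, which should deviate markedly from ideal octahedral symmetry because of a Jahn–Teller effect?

[Co(NO2)6]^4-: Each nitro (N-bound nitrite) is −1; balancing the −4 overall charge requires Co(II). Cobalt is a group-9 element; Co(II) is therefore d⁷. Nitro (N-bound nitrite) is a strong-field ligand (high in the spectrochemical series) for a first-row metal, so the complex is low-spin. The t₂g⁶e_g¹ (low-spin) configuration has an unevenly filled e_g set; the Jahn–Teller theorem predicts a tetragonal distortion (typically axial elongation) to lift the degeneracy.
[Re(NCS)4(OH)2]^2-: Ligand charges: each isothiocyanate is −1; each hydroxide is −1. With an overall charge of −2 the rhenium centre must be in the +4 oxidation state. Re sits in group 7, so the d-electron count is 7 − 4 = 3. The d³ configuration leaves the e_g set evenly filled (or empty) — no strong Jahn–Teller driving force.

[Co(NO2)6]^4-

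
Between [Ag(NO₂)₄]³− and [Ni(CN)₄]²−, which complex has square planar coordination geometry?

[Ni(CN)₄]²−

For [Ag(NO₂)₄]³−: Ligand charges: each nitro (N-bound nitrite) is −1. With an overall charge of −3 the silver centre must be in the +1 oxidation state. Silver is a group-11 element; Ag(I) is therefore d¹⁰. A d¹⁰ ion has no crystal-field stabilisation preference between square planar and tetrahedral, so four ligands adopt the sterically favoured tetrahedral geometry. → tetrahedral.
For [Ni(CN)₄]²−: Each cyanide is −1; balancing the −2 overall charge requires Ni(II). Ni sits in group 10, so the d-electron count is 10 − 2 = 8. Cyanide is a strong-field ligand (high in the spectrochemical series). A 3d d⁸ ion with strong-field ligands gains enough CFSE to favour square planar over tetrahedral. → square planar.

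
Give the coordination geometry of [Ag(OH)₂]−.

linear

Each hydroxide is −1; balancing the −1 overall charge requires Ag(I).
Silver is a group-11 element; Ag(I) is therefore d¹⁰.
With 2 monodentate ligands the coordination number is 2.
A d¹⁰ ion with only two ligands adopts a linear arrangement (sp hybridisation; no CFSE preference).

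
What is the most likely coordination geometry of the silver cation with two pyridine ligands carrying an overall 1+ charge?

Pyridine is neutral; balancing the +1 overall charge requires Ag(I).
Group 11 minus oxidation state 1 gives a d¹⁰ configuration.
With 2 monodentate ligands the coordination number is 2.
A d¹⁰ ion with only two ligands adopts a linear arrangement (sp hybridisation; no CFSE preference).

linear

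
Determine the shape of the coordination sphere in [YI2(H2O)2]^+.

tetrahedral

Summing ligand charges against the +1 overall charge gives an oxidation state of +3 for yttrium.
Group 3 minus oxidation state 3 gives a d⁰ configuration.
Coordination number: 4.
A d⁰ ion has no crystal-field stabilisation preference between square planar and tetrahedral, so four ligands adopt the sterically favoured tetrahedral geometry.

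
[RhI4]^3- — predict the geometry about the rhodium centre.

square planar

Summing ligand charges against the −3 overall charge gives an oxidation state of +1 for rhodium.
Group 9 minus oxidation state 1 gives a d⁸ configuration.
With 4 monodentate ligands the coordination number is 4.
A 4d d⁸ ion has a large crystal-field splitting; square planar leaves the high-energy d_{x²−y²} orbital empty and maximises CFSE.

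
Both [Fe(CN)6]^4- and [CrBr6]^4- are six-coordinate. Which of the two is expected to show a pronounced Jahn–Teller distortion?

[CrBr6]^4-

[Fe(CN)6]^4-: Summing ligand charges against the −4 overall charge gives an oxidation state of +2 for iron. Fe sits in group 8, so the d-electron count is 8 − 2 = 6. Cyanide is a strong-field ligand (high in the spectrochemical series) for a first-row metal, so the complex is low-spin. The d⁶ configuration leaves the e_g set evenly filled (or empty) — no strong Jahn–Teller driving force.
[CrBr6]^4-: Each bromide is −1; balancing the −4 overall charge requires Cr(II). Group 6 minus oxidation state 2 gives a d⁴ configuration. Bromide is a weak-field ligand for a first-row metal, so the complex is high-spin. The t₂g³e_g¹ (high-spin) configuration has an unevenly filled e_g set; the Jahn–Teller theorem predicts a tetragonal distortion (typically axial elongation) to lift the degeneracy.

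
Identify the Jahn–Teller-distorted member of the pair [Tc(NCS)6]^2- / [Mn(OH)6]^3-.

[Tc(NCS)6]^2-: Each isothiocyanate is −1; balancing the −2 overall charge requires Tc(IV). Group 7 minus oxidation state 4 gives a d³ configuration. The d³ configuration leaves the e_g set evenly filled (or empty) — no strong Jahn–Teller driving force.
[Mn(OH)6]^3-: Each hydroxide is −1; balancing the −3 overall charge requires Mn(III). Manganese is a group-7 element; Mn(III) is therefore d⁴. Hydroxide is a weak-field ligand for a first-row metal, so the complex is high-spin. The t₂g³e_g¹ (high-spin) configuration has an unevenly filled e_g set; the Jahn–Teller theorem predicts a tetragonal distortion (typically axial elongation) to lift the degeneracy.

[Mn(OH)6]^3-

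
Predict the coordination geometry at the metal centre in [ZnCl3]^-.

trigonal planar

Ligand charges: each chloride is −1. With an overall charge of −1 the zinc centre must be in the +2 oxidation state.
Zinc is a group-12 element; Zn(II) is therefore d¹⁰.
With 3 monodentate ligands the coordination number is 3.
Three ligands around a d¹⁰ centre minimise repulsion in a trigonal-planar arrangement.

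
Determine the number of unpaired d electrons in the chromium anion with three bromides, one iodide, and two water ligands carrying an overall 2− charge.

4 unpaired electrons

Summing ligand charges against the −2 overall charge gives an oxidation state of +2 for chromium.
Cr sits in group 6, so the d-electron count is 6 − 2 = 4.
The spin state decides the count: Bromide and iodide are weak-field ligands for a first-row metal, so the complex is high-spin.
An octahedral high-spin d⁴ ion is t₂g³e_g¹, giving 4 unpaired electrons.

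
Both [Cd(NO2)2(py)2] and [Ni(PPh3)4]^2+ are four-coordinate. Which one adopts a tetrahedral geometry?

For [Cd(NO2)2(py)2]: Ligand charges: each nitro (N-bound nitrite) is −1; pyridine is neutral. With an overall charge of 0 the cadmium centre must be in the +2 oxidation state. Cadmium is a group-12 element; Cd(II) is therefore d¹⁰. A d¹⁰ ion has no crystal-field stabilisation preference between square planar and tetrahedral, so four ligands adopt the sterically favoured tetrahedral geometry. → tetrahedral.
For [Ni(PPh3)4]^2+: Summing ligand charges against the +2 overall charge gives an oxidation state of +2 for nickel. Ni sits in group 10, so the d-electron count is 10 − 2 = 8. Triphenylphosphine is a strong-field ligand (high in the spectrochemical series). A 3d d⁸ ion with strong-field ligands gains enough CFSE to favour square planar over tetrahedral. → square planar.

[Cd(NO2)2(py)2]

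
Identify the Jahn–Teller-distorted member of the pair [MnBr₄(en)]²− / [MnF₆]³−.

[MnF₆]³−

[MnBr₄(en)]²−: Ligand charges: each bromide is −1; ethylenediamine is neutral. With an overall charge of −2 the manganese centre must be in the +2 oxidation state. Manganese is a group-7 element; Mn(II) is therefore d⁵. Bromide is a weak-field ligand for a first-row metal, so the complex is high-spin. The d⁵ configuration leaves the e_g set evenly filled (or empty) — no strong Jahn–Teller driving force.
[MnF₆]³−: Summing ligand charges against the −3 overall charge gives an oxidation state of +3 for manganese. Manganese is a group-7 element; Mn(III) is therefore d⁴. Fluoride is a weak-field ligand for a first-row metal, so the complex is high-spin. The t₂g³e_g¹ (high-spin) configuration has an unevenly filled e_g set; the Jahn–Teller theorem predicts a tetragonal distortion (typically axial elongation) to lift the degeneracy.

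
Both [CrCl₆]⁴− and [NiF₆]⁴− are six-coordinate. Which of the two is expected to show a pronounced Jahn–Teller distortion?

[CrCl₆]⁴−: Summing ligand charges against the −4 overall charge gives an oxidation state of +2 for chromium. Cr sits in group 6, so the d-electron count is 6 − 2 = 4. Chloride is a weak-field ligand for a first-row metal, so the complex is high-spin. The t₂g³e_g¹ (high-spin) configuration has an unevenly filled e_g set; the Jahn–Teller theorem predicts a tetragonal distortion (typically axial elongation) to lift the degeneracy.
[NiF₆]⁴−: Summing ligand charges against the −4 overall charge gives an oxidation state of +2 for nickel. Nickel is a group-10 element; Ni(II) is therefore d⁸. The d⁸ configuration leaves the e_g set evenly filled (or empty) — no strong Jahn–Teller driving force.

[CrCl₆]⁴−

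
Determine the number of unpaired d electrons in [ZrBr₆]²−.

Summing ligand charges against the −2 overall charge gives an oxidation state of +4 for zirconium.
Group 4 minus oxidation state 4 gives a d⁰ configuration.
In an octahedral field the d⁰ configuration is t₂g⁰e_g⁰, giving 0 unpaired electrons.

0 unpaired electrons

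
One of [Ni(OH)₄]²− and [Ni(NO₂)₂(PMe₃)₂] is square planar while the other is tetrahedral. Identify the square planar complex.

[Ni(NO₂)₂(PMe₃)₂]

For [Ni(OH)₄]²−: Ligand charges: each hydroxide is −1. With an overall charge of −2 the nickel centre must be in the +2 oxidation state. Nickel is a group-10 element; Ni(II) is therefore d⁸. Hydroxide is a weak-field ligand. With weak-field ligands the CFSE gain from square planar is small, so a 3d d⁸ ion takes the sterically preferred tetrahedral geometry. → tetrahedral.
For [Ni(NO₂)₂(PMe₃)₂]: Each nitro (N-bound nitrite) is −1; trimethylphosphine is neutral; balancing the 0 overall charge requires Ni(II). Group 10 minus oxidation state 2 gives a d⁸ configuration. Nitro (N-bound nitrite) and trimethylphosphine are strong-field ligands (high in the spectrochemical series). A 3d d⁸ ion with strong-field ligands gains enough CFSE to favour square planar over tetrahedral. → square planar.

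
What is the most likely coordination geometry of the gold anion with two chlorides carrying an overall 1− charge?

linear

Summing ligand charges against the −1 overall charge gives an oxidation state of +1 for gold.
Group 11 minus oxidation state 1 gives a d¹⁰ configuration.
Coordination number: 2.
A d¹⁰ ion with only two ligands adopts a linear arrangement (sp hybridisation; no CFSE preference).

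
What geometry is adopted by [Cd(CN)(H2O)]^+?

linear

Summing ligand charges against the +1 overall charge gives an oxidation state of +2 for cadmium.
Cd sits in group 12, so the d-electron count is 12 − 2 = 10.
Coordination number: 2.
A d¹⁰ ion with only two ligands adopts a linear arrangement (sp hybridisation; no CFSE preference).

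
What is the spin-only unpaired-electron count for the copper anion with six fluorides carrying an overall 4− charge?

1

Each fluoride is −1; balancing the −4 overall charge requires Cu(II).
Copper is a group-11 element; Cu(II) is therefore d⁹.
In an octahedral field the d⁹ configuration is t₂g⁶e_g³ (only one arrangement possible), giving 1 unpaired electron.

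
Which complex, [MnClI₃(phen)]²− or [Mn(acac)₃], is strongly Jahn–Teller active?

[Mn(acac)₃]

[MnClI₃(phen)]²−: Ligand charges: each chloride is −1; each iodide is −1; 1,10-phenanthroline is neutral. With an overall charge of −2 the manganese centre must be in the +2 oxidation state. Group 7 minus oxidation state 2 gives a d⁵ configuration. Chloride and iodide are weak-field ligands for a first-row metal, so the complex is high-spin. The d⁵ configuration leaves the e_g set evenly filled (or empty) — no strong Jahn–Teller driving force.
[Mn(acac)₃]: Ligand charges: each acetylacetonate is −1. With an overall charge of 0 the manganese centre must be in the +3 oxidation state. Manganese is a group-7 element; Mn(III) is therefore d⁴. Acetylacetonate is a weak-field ligand for a first-row metal, so the complex is high-spin. The t₂g³e_g¹ (high-spin) configuration has an unevenly filled e_g set; the Jahn–Teller theorem predicts a tetragonal distortion (typically axial elongation) to lift the degeneracy.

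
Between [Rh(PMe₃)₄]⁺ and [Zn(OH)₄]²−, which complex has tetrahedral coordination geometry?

For [Rh(PMe₃)₄]⁺: Trimethylphosphine is neutral; balancing the +1 overall charge requires Rh(I). Rh sits in group 9, so the d-electron count is 9 − 1 = 8. A 4d d⁸ ion has a large crystal-field splitting; square planar leaves the high-energy d_{x²−y²} orbital empty and maximises CFSE. → square planar.
For [Zn(OH)₄]²−: Each hydroxide is −1; balancing the −2 overall charge requires Zn(II). Zinc is a group-12 element; Zn(II) is therefore d¹⁰. A d¹⁰ ion has no crystal-field stabilisation preference between square planar and tetrahedral, so four ligands adopt the sterically favoured tetrahedral geometry. → tetrahedral.

[Zn(OH)₄]²−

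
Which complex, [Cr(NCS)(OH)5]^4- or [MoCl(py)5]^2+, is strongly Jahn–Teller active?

[Cr(NCS)(OH)5]^4-: Summing ligand charges against the −4 overall charge gives an oxidation state of +2 for chromium. Group 6 minus oxidation state 2 gives a d⁴ configuration. Hydroxide and isothiocyanate are weak-field ligands for a first-row metal, so the complex is high-spin. The t₂g³e_g¹ (high-spin) configuration has an unevenly filled e_g set; the Jahn–Teller theorem predicts a tetragonal distortion (typically axial elongation) to lift the degeneracy.
[MoCl(py)5]^2+: Summing ligand charges against the +2 overall charge gives an oxidation state of +3 for molybdenum. Mo sits in group 6, so the d-electron count is 6 − 3 = 3. The d³ configuration leaves the e_g set evenly filled (or empty) — no strong Jahn–Teller driving force.

[Cr(NCS)(OH)5]^4-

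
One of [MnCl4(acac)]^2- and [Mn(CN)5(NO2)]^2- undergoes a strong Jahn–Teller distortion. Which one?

[MnCl4(acac)]^2-

[MnCl4(acac)]^2-: Summing ligand charges against the −2 overall charge gives an oxidation state of +3 for manganese. Manganese is a group-7 element; Mn(III) is therefore d⁴. Acetylacetonate and chloride are weak-field ligands for a first-row metal, so the complex is high-spin. The t₂g³e_g¹ (high-spin) configuration has an unevenly filled e_g set; the Jahn–Teller theorem predicts a tetragonal distortion (typically axial elongation) to lift the degeneracy.
[Mn(CN)5(NO2)]^2-: Ligand charges: each cyanide is −1; each nitro (N-bound nitrite) is −1. With an overall charge of −2 the manganese centre must be in the +4 oxidation state. Manganese is a group-7 element; Mn(IV) is therefore d³. The d³ configuration leaves the e_g set evenly filled (or empty) — no strong Jahn–Teller driving force.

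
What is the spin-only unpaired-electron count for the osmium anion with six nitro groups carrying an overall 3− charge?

Ligand charges: each nitro (N-bound nitrite) is −1. With an overall charge of −3 the osmium centre must be in the +3 oxidation state.
Os sits in group 8, so the d-electron count is 8 − 3 = 5.
The spin state decides the count: a 5d ion has a large Δₒ and is invariably low-spin.
An octahedral low-spin d⁵ ion is t₂g⁵e_g⁰, giving 1 unpaired electron.

1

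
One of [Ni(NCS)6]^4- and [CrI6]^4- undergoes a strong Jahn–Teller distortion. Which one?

[Ni(NCS)6]^4-: Summing ligand charges against the −4 overall charge gives an oxidation state of +2 for nickel. Group 10 minus oxidation state 2 gives a d⁸ configuration. The d⁸ configuration leaves the e_g set evenly filled (or empty) — no strong Jahn–Teller driving force.
[CrI6]^4-: Summing ligand charges against the −4 overall charge gives an oxidation state of +2 for chromium. Group 6 minus oxidation state 2 gives a d⁴ configuration. Iodide is a weak-field ligand for a first-row metal, so the complex is high-spin. The t₂g³e_g¹ (high-spin) configuration has an unevenly filled e_g set; the Jahn–Teller theorem predicts a tetragonal distortion (typically axial elongation) to lift the degeneracy.

[CrI6]^4-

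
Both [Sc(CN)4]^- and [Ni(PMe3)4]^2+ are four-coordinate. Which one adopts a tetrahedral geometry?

For [Sc(CN)4]^-: Each cyanide is −1; balancing the −1 overall charge requires Sc(III). Group 3 minus oxidation state 3 gives a d⁰ configuration. A d⁰ ion has no crystal-field stabilisation preference between square planar and tetrahedral, so four ligands adopt the sterically favoured tetrahedral geometry. → tetrahedral.
For [Ni(PMe3)4]^2+: Trimethylphosphine is neutral; balancing the +2 overall charge requires Ni(II). Nickel is a group-10 element; Ni(II) is therefore d⁸. Trimethylphosphine is a strong-field ligand (high in the spectrochemical series). A 3d d⁸ ion with strong-field ligands gains enough CFSE to favour square planar over tetrahedral. → square planar.

[Sc(CN)4]^-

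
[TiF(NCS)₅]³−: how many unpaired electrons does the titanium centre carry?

1

Summing ligand charges against the −3 overall charge gives an oxidation state of +3 for titanium.
Ti sits in group 4, so the d-electron count is 4 − 3 = 1.
In an octahedral field the d¹ configuration is t₂g¹e_g⁰ (only one arrangement possible), giving 1 unpaired electron.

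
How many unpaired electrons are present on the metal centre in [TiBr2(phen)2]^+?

1

Summing ligand charges against the +1 overall charge gives an oxidation state of +3 for titanium.
Ti sits in group 4, so the d-electron count is 4 − 3 = 1.
Counting donor atoms: 2×bromide (monodentate) → 2 donors; 2×1,10-phenanthroline (bidentate) → 4 donors. Coordination number = 6.
In an octahedral field the d¹ configuration is t₂g¹e_g⁰ (only one arrangement possible), giving 1 unpaired electron.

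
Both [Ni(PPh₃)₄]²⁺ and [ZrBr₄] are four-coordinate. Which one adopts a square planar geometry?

For [Ni(PPh₃)₄]²⁺: Summing ligand charges against the +2 overall charge gives an oxidation state of +2 for nickel. Group 10 minus oxidation state 2 gives a d⁸ configuration. Triphenylphosphine is a strong-field ligand (high in the spectrochemical series). A 3d d⁸ ion with strong-field ligands gains enough CFSE to favour square planar over tetrahedral. → square planar.
For [ZrBr₄]: Each bromide is −1; balancing the 0 overall charge requires Zr(IV). Group 4 minus oxidation state 4 gives a d⁰ configuration. A d⁰ ion has no crystal-field stabilisation preference between square planar and tetrahedral, so four ligands adopt the sterically favoured tetrahedral geometry. → tetrahedral.

[Ni(PPh₃)₄]²⁺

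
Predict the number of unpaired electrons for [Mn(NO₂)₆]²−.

Summing ligand charges against the −2 overall charge gives an oxidation state of +4 for manganese.
Manganese is a group-7 element; Mn(IV) is therefore d³.
In an octahedral field the d³ configuration is t₂g³e_g⁰ (only one arrangement possible), giving 3 unpaired electrons.

3 unpaired electrons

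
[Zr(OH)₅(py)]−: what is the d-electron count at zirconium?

d0

Ligand charges: each hydroxide is −1; pyridine is neutral. With an overall charge of −1 the zirconium centre must be in the +4 oxidation state.
Zr sits in group 4, so the d-electron count is 4 − 4 = 0.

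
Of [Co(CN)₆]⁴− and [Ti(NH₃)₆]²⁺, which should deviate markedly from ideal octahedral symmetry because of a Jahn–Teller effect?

[Co(CN)₆]⁴−

[Co(CN)₆]⁴−: Ligand charges: each cyanide is −1. With an overall charge of −4 the cobalt centre must be in the +2 oxidation state. Group 9 minus oxidation state 2 gives a d⁷ configuration. Cyanide is a strong-field ligand (high in the spectrochemical series) for a first-row metal, so the complex is low-spin. The t₂g⁶e_g¹ (low-spin) configuration has an unevenly filled e_g set; the Jahn–Teller theorem predicts a tetragonal distortion (typically axial elongation) to lift the degeneracy.
[Ti(NH₃)₆]²⁺: Ammonia is neutral; balancing the +2 overall charge requires Ti(II). Titanium is a group-4 element; Ti(II) is therefore d². The d² configuration leaves the e_g set evenly filled (or empty) — no strong Jahn–Teller driving force.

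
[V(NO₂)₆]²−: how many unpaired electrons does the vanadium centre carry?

1

Each nitro (N-bound nitrite) is −1; balancing the −2 overall charge requires V(IV).
Vanadium is a group-5 element; V(IV) is therefore d¹.
In an octahedral field the d¹ configuration is t₂g¹e_g⁰ (only one arrangement possible), giving 1 unpaired electron.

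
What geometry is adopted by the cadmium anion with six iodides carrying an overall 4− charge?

octahedral

Ligand charges: each iodide is −1. With an overall charge of −4 the cadmium centre must be in the +2 oxidation state.
Cadmium is a group-12 element; Cd(II) is therefore d¹⁰.
Coordination number: 6.
Six donors around a single metal centre give an octahedral coordination sphere.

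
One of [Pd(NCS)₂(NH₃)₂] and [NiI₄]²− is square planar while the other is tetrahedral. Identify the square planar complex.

[Pd(NCS)₂(NH₃)₂]

For [Pd(NCS)₂(NH₃)₂]: Summing ligand charges against the 0 overall charge gives an oxidation state of +2 for palladium. Group 10 minus oxidation state 2 gives a d⁸ configuration. A 4d d⁸ ion has a large crystal-field splitting; square planar leaves the high-energy d_{x²−y²} orbital empty and maximises CFSE. → square planar.
For [NiI₄]²−: Summing ligand charges against the −2 overall charge gives an oxidation state of +2 for nickel. Group 10 minus oxidation state 2 gives a d⁸ configuration. Iodide is a weak-field ligand. With weak-field ligands the CFSE gain from square planar is small, so a 3d d⁸ ion takes the sterically preferred tetrahedral geometry. → tetrahedral.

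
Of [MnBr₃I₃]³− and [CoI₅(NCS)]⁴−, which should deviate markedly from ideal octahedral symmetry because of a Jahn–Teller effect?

[MnBr₃I₃]³−

[MnBr₃I₃]³−: Ligand charges: each bromide is −1; each iodide is −1. With an overall charge of −3 the manganese centre must be in the +3 oxidation state. Manganese is a group-7 element; Mn(III) is therefore d⁴. Bromide and iodide are weak-field ligands for a first-row metal, so the complex is high-spin. The t₂g³e_g¹ (high-spin) configuration has an unevenly filled e_g set; the Jahn–Teller theorem predicts a tetragonal distortion (typically axial elongation) to lift the degeneracy.
[CoI₅(NCS)]⁴−: Summing ligand charges against the −4 overall charge gives an oxidation state of +2 for cobalt. Co sits in group 9, so the d-electron count is 9 − 2 = 7. Iodide and isothiocyanate are weak-field ligands for a first-row metal, so the complex is high-spin. The d⁷ configuration leaves the e_g set evenly filled (or empty) — no strong Jahn–Teller driving force.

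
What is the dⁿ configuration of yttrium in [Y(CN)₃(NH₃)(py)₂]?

d⁰

Each cyanide is −1; ammonia is neutral; pyridine is neutral; balancing the 0 overall charge requires Y(III).
Y sits in group 3, so the d-electron count is 3 − 3 = 0.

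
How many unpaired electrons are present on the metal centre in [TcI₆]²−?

Ligand charges: each iodide is −1. With an overall charge of −2 the technetium centre must be in the +4 oxidation state.
Technetium is a group-7 element; Tc(IV) is therefore d³.
In an octahedral field the d³ configuration is t₂g³e_g⁰ (only one arrangement possible), giving 3 unpaired electrons.

3 unpaired electrons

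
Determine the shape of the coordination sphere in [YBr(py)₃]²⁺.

tetrahedral

Summing ligand charges against the +2 overall charge gives an oxidation state of +3 for yttrium.
Group 3 minus oxidation state 3 gives a d⁰ configuration.
Coordination number: 4.
A d⁰ ion has no crystal-field stabilisation preference between square planar and tetrahedral, so four ligands adopt the sterically favoured tetrahedral geometry.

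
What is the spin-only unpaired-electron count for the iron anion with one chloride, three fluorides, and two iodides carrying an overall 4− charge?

Ligand charges: each chloride is −1; each fluoride is −1; each iodide is −1. With an overall charge of −4 the iron centre must be in the +2 oxidation state.
Fe sits in group 8, so the d-electron count is 8 − 2 = 6.
The spin state decides the count: Chloride, fluoride, and iodide are weak-field ligands for a first-row metal, so the complex is high-spin.
An octahedral high-spin d⁶ ion is t₂g⁴e_g², giving 4 unpaired electrons.

4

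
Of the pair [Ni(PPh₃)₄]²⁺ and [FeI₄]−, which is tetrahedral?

[FeI₄]−

For [Ni(PPh₃)₄]²⁺: Triphenylphosphine is neutral; balancing the +2 overall charge requires Ni(II). Ni sits in group 10, so the d-electron count is 10 − 2 = 8. Triphenylphosphine is a strong-field ligand (high in the spectrochemical series). A 3d d⁸ ion with strong-field ligands gains enough CFSE to favour square planar over tetrahedral. → square planar.
For [FeI₄]−: Ligand charges: each iodide is −1. With an overall charge of −1 the iron centre must be in the +3 oxidation state. Group 8 minus oxidation state 3 gives a d⁵ configuration. A high-spin d⁵ ion has zero CFSE in either geometry, so four ligands adopt the sterically favoured tetrahedral geometry. → tetrahedral.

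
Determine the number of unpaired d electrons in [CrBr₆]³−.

Ligand charges: each bromide is −1. With an overall charge of −3 the chromium centre must be in the +3 oxidation state.
Group 6 minus oxidation state 3 gives a d³ configuration.
In an octahedral field the d³ configuration is t₂g³e_g⁰ (only one arrangement possible), giving 3 unpaired electrons.

3 unpaired electrons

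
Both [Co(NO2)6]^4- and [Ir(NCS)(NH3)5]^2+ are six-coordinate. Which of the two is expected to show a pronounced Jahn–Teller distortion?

[Co(NO2)6]^4-: Each nitro (N-bound nitrite) is −1; balancing the −4 overall charge requires Co(II). Cobalt is a group-9 element; Co(II) is therefore d⁷. Nitro (N-bound nitrite) is a strong-field ligand (high in the spectrochemical series) for a first-row metal, so the complex is low-spin. The t₂g⁶e_g¹ (low-spin) configuration has an unevenly filled e_g set; the Jahn–Teller theorem predicts a tetragonal distortion (typically axial elongation) to lift the degeneracy.
[Ir(NCS)(NH3)5]^2+: Ligand charges: each isothiocyanate is −1; ammonia is neutral. With an overall charge of +2 the iridium centre must be in the +3 oxidation state. Iridium is a group-9 element; Ir(III) is therefore d⁶. A 5d ion has a large Δₒ and is invariably low-spin. The d⁶ configuration leaves the e_g set evenly filled (or empty) — no strong Jahn–Teller driving force.

[Co(NO2)6]^4-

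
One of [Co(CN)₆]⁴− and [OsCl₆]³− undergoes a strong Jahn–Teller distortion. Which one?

[Co(CN)₆]⁴−: Summing ligand charges against the −4 overall charge gives an oxidation state of +2 for cobalt. Group 9 minus oxidation state 2 gives a d⁷ configuration. Cyanide is a strong-field ligand (high in the spectrochemical series) for a first-row metal, so the complex is low-spin. The t₂g⁶e_g¹ (low-spin) configuration has an unevenly filled e_g set; the Jahn–Teller theorem predicts a tetragonal distortion (typically axial elongation) to lift the degeneracy.
[OsCl₆]³−: Ligand charges: each chloride is −1. With an overall charge of −3 the osmium centre must be in the +3 oxidation state. Osmium is a group-8 element; Os(III) is therefore d⁵. A 5d ion has a large Δₒ and is invariably low-spin. The d⁵ configuration leaves the e_g set evenly filled (or empty) — no strong Jahn–Teller driving force.

[Co(CN)₆]⁴−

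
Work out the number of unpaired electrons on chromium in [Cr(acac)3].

Summing ligand charges against the 0 overall charge gives an oxidation state of +3 for chromium.
Cr sits in group 6, so the d-electron count is 6 − 3 = 3.
Counting donor atoms: 3×acetylacetonate (bidentate) → 6 donors. Coordination number = 6.
In an octahedral field the d³ configuration is t₂g³e_g⁰ (only one arrangement possible), giving 3 unpaired electrons.

3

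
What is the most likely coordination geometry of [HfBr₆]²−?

Ligand charges: each bromide is −1. With an overall charge of −2 the hafnium centre must be in the +4 oxidation state.
Hf sits in group 4, so the d-electron count is 4 − 4 = 0.
Coordination number: 6.
Six donors around a single metal centre give an octahedral coordination sphere.

octahedral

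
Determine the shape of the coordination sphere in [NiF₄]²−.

tetrahedral

Ligand charges: each fluoride is −1. With an overall charge of −2 the nickel centre must be in the +2 oxidation state.
Group 10 minus oxidation state 2 gives a d⁸ configuration.
Coordination number: 4.
Fluoride is a weak-field ligand.
With weak-field ligands the CFSE gain from square planar is small, so a 3d d⁸ ion takes the sterically preferred tetrahedral geometry.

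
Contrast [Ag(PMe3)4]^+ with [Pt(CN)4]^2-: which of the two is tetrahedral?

[Ag(PMe3)4]^+

For [Ag(PMe3)4]^+: Trimethylphosphine is neutral; balancing the +1 overall charge requires Ag(I). Group 11 minus oxidation state 1 gives a d¹⁰ configuration. A d¹⁰ ion has no crystal-field stabilisation preference between square planar and tetrahedral, so four ligands adopt the sterically favoured tetrahedral geometry. → tetrahedral.
For [Pt(CN)4]^2-: Summing ligand charges against the −2 overall charge gives an oxidation state of +2 for platinum. Group 10 minus oxidation state 2 gives a d⁸ configuration. A 5d d⁸ ion has a large crystal-field splitting; square planar leaves the high-energy d_{x²−y²} orbital empty and maximises CFSE. → square planar.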